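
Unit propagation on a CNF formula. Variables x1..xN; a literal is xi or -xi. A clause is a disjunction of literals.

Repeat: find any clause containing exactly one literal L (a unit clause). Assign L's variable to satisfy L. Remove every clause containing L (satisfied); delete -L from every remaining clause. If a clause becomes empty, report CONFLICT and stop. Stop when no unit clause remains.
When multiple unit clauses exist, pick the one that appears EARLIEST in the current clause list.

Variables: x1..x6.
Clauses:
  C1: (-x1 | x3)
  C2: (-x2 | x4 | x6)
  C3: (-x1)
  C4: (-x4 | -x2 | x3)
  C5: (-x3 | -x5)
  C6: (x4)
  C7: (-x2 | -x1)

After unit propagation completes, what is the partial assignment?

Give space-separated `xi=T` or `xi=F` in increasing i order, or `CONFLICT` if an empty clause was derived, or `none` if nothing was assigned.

unit clause [-1] forces x1=F; simplify:
  satisfied 3 clause(s); 4 remain; assigned so far: [1]
unit clause [4] forces x4=T; simplify:
  drop -4 from [-4, -2, 3] -> [-2, 3]
  satisfied 2 clause(s); 2 remain; assigned so far: [1, 4]

Answer: x1=F x4=T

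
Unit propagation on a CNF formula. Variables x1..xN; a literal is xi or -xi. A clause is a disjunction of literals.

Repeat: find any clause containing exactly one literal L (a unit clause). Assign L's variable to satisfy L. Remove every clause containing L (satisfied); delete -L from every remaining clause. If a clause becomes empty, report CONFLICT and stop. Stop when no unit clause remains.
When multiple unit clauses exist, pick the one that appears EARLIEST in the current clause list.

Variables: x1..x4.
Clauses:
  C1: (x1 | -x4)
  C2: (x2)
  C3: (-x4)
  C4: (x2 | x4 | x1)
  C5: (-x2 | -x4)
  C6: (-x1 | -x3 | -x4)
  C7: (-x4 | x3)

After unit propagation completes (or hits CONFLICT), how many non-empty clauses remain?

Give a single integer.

Answer: 0

Derivation:
unit clause [2] forces x2=T; simplify:
  drop -2 from [-2, -4] -> [-4]
  satisfied 2 clause(s); 5 remain; assigned so far: [2]
unit clause [-4] forces x4=F; simplify:
  satisfied 5 clause(s); 0 remain; assigned so far: [2, 4]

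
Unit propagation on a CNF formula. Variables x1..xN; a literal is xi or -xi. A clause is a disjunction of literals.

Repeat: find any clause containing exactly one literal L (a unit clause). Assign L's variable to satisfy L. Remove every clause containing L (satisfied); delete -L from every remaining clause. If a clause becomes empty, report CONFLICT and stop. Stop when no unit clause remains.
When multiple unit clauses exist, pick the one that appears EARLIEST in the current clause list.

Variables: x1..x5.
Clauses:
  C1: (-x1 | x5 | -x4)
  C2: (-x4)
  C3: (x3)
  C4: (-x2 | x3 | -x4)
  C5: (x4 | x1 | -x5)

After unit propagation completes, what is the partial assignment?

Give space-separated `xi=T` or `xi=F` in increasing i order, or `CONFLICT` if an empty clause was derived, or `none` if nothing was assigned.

unit clause [-4] forces x4=F; simplify:
  drop 4 from [4, 1, -5] -> [1, -5]
  satisfied 3 clause(s); 2 remain; assigned so far: [4]
unit clause [3] forces x3=T; simplify:
  satisfied 1 clause(s); 1 remain; assigned so far: [3, 4]

Answer: x3=T x4=F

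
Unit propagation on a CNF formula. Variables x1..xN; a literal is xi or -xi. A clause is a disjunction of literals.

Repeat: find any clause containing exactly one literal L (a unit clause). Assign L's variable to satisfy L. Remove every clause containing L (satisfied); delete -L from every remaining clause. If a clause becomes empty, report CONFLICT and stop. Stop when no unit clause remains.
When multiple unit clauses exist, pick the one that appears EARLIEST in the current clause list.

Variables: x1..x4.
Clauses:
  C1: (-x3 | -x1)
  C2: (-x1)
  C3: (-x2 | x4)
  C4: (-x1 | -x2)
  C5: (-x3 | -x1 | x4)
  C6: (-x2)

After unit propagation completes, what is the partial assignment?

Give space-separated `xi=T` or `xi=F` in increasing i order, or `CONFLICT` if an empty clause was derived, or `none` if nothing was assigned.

Answer: x1=F x2=F

Derivation:
unit clause [-1] forces x1=F; simplify:
  satisfied 4 clause(s); 2 remain; assigned so far: [1]
unit clause [-2] forces x2=F; simplify:
  satisfied 2 clause(s); 0 remain; assigned so far: [1, 2]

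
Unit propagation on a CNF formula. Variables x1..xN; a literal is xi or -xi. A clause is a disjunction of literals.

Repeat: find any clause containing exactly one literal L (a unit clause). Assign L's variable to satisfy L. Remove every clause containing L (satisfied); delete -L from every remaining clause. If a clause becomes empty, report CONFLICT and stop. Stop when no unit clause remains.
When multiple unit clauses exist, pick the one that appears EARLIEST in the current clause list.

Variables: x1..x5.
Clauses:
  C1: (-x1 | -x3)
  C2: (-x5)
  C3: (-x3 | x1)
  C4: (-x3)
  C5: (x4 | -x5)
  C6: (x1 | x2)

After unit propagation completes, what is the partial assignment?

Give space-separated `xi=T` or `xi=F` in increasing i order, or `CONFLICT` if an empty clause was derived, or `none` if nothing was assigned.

unit clause [-5] forces x5=F; simplify:
  satisfied 2 clause(s); 4 remain; assigned so far: [5]
unit clause [-3] forces x3=F; simplify:
  satisfied 3 clause(s); 1 remain; assigned so far: [3, 5]

Answer: x3=F x5=F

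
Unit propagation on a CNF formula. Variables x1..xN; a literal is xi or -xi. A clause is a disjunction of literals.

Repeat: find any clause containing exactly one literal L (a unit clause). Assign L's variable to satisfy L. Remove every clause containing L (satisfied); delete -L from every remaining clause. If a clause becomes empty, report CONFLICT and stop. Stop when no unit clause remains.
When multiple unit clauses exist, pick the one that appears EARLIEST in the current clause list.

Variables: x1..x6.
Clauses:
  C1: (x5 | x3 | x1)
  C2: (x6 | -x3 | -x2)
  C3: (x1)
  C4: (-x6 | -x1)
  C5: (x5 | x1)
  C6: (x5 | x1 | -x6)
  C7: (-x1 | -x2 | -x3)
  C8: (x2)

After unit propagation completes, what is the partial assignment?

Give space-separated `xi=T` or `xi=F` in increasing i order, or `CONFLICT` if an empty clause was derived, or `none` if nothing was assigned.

Answer: x1=T x2=T x3=F x6=F

Derivation:
unit clause [1] forces x1=T; simplify:
  drop -1 from [-6, -1] -> [-6]
  drop -1 from [-1, -2, -3] -> [-2, -3]
  satisfied 4 clause(s); 4 remain; assigned so far: [1]
unit clause [-6] forces x6=F; simplify:
  drop 6 from [6, -3, -2] -> [-3, -2]
  satisfied 1 clause(s); 3 remain; assigned so far: [1, 6]
unit clause [2] forces x2=T; simplify:
  drop -2 from [-3, -2] -> [-3]
  drop -2 from [-2, -3] -> [-3]
  satisfied 1 clause(s); 2 remain; assigned so far: [1, 2, 6]
unit clause [-3] forces x3=F; simplify:
  satisfied 2 clause(s); 0 remain; assigned so far: [1, 2, 3, 6]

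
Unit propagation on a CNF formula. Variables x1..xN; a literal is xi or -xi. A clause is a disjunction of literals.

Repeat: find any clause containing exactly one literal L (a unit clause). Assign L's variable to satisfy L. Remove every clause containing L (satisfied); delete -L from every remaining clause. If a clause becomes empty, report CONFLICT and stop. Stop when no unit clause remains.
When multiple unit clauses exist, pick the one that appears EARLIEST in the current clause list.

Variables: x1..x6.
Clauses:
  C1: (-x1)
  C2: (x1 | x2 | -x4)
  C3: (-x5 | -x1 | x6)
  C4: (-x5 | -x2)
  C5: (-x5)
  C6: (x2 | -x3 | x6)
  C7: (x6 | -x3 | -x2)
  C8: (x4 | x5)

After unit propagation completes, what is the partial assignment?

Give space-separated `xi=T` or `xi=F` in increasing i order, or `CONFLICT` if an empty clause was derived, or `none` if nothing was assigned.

Answer: x1=F x2=T x4=T x5=F

Derivation:
unit clause [-1] forces x1=F; simplify:
  drop 1 from [1, 2, -4] -> [2, -4]
  satisfied 2 clause(s); 6 remain; assigned so far: [1]
unit clause [-5] forces x5=F; simplify:
  drop 5 from [4, 5] -> [4]
  satisfied 2 clause(s); 4 remain; assigned so far: [1, 5]
unit clause [4] forces x4=T; simplify:
  drop -4 from [2, -4] -> [2]
  satisfied 1 clause(s); 3 remain; assigned so far: [1, 4, 5]
unit clause [2] forces x2=T; simplify:
  drop -2 from [6, -3, -2] -> [6, -3]
  satisfied 2 clause(s); 1 remain; assigned so far: [1, 2, 4, 5]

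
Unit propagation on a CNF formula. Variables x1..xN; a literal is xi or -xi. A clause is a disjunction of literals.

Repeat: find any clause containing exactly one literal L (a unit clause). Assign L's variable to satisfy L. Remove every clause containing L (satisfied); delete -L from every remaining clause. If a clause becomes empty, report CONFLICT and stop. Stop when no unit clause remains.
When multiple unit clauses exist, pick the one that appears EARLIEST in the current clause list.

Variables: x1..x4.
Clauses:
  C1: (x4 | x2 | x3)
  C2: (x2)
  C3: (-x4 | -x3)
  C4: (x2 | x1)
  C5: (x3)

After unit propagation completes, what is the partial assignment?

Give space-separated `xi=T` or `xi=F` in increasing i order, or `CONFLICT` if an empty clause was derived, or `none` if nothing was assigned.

Answer: x2=T x3=T x4=F

Derivation:
unit clause [2] forces x2=T; simplify:
  satisfied 3 clause(s); 2 remain; assigned so far: [2]
unit clause [3] forces x3=T; simplify:
  drop -3 from [-4, -3] -> [-4]
  satisfied 1 clause(s); 1 remain; assigned so far: [2, 3]
unit clause [-4] forces x4=F; simplify:
  satisfied 1 clause(s); 0 remain; assigned so far: [2, 3, 4]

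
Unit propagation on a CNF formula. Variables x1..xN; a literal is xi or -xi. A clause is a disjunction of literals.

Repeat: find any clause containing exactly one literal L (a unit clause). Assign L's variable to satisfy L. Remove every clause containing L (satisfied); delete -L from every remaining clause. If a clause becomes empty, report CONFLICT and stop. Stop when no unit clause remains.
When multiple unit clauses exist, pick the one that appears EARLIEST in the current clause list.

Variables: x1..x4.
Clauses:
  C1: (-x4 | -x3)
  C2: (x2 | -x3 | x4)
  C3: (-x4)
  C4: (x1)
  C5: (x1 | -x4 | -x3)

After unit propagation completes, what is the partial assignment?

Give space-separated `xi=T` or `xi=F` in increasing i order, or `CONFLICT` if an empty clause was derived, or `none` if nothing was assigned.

unit clause [-4] forces x4=F; simplify:
  drop 4 from [2, -3, 4] -> [2, -3]
  satisfied 3 clause(s); 2 remain; assigned so far: [4]
unit clause [1] forces x1=T; simplify:
  satisfied 1 clause(s); 1 remain; assigned so far: [1, 4]

Answer: x1=T x4=F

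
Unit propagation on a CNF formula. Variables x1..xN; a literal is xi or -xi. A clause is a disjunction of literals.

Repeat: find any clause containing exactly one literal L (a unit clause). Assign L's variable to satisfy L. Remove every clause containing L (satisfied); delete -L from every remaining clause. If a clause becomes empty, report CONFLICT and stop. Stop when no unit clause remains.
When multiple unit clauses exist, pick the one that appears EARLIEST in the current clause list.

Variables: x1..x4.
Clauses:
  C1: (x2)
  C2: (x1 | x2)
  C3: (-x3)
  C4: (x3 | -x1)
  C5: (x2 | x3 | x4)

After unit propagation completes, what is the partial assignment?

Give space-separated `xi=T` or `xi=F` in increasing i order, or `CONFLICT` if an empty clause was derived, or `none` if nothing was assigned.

unit clause [2] forces x2=T; simplify:
  satisfied 3 clause(s); 2 remain; assigned so far: [2]
unit clause [-3] forces x3=F; simplify:
  drop 3 from [3, -1] -> [-1]
  satisfied 1 clause(s); 1 remain; assigned so far: [2, 3]
unit clause [-1] forces x1=F; simplify:
  satisfied 1 clause(s); 0 remain; assigned so far: [1, 2, 3]

Answer: x1=F x2=T x3=F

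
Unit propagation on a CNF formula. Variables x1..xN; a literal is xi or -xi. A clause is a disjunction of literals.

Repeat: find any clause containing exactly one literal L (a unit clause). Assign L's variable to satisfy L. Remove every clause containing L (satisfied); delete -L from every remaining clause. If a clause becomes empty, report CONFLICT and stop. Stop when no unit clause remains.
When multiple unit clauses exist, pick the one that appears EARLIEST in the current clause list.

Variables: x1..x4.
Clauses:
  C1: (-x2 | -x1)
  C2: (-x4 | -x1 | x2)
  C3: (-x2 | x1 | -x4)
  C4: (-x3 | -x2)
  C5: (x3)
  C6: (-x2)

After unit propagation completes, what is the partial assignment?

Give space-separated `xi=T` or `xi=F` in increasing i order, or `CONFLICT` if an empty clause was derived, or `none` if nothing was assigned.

Answer: x2=F x3=T

Derivation:
unit clause [3] forces x3=T; simplify:
  drop -3 from [-3, -2] -> [-2]
  satisfied 1 clause(s); 5 remain; assigned so far: [3]
unit clause [-2] forces x2=F; simplify:
  drop 2 from [-4, -1, 2] -> [-4, -1]
  satisfied 4 clause(s); 1 remain; assigned so far: [2, 3]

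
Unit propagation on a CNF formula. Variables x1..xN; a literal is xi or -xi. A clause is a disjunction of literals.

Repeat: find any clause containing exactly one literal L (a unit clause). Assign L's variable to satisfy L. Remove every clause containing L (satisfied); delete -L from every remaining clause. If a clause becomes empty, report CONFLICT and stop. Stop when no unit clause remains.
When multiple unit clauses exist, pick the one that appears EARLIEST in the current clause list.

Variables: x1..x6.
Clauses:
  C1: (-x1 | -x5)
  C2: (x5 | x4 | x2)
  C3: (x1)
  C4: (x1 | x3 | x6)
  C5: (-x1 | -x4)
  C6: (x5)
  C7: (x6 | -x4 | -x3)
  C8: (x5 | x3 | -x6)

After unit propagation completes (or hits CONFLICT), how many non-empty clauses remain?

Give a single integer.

Answer: 4

Derivation:
unit clause [1] forces x1=T; simplify:
  drop -1 from [-1, -5] -> [-5]
  drop -1 from [-1, -4] -> [-4]
  satisfied 2 clause(s); 6 remain; assigned so far: [1]
unit clause [-5] forces x5=F; simplify:
  drop 5 from [5, 4, 2] -> [4, 2]
  drop 5 from [5] -> [] (empty!)
  drop 5 from [5, 3, -6] -> [3, -6]
  satisfied 1 clause(s); 5 remain; assigned so far: [1, 5]
CONFLICT (empty clause)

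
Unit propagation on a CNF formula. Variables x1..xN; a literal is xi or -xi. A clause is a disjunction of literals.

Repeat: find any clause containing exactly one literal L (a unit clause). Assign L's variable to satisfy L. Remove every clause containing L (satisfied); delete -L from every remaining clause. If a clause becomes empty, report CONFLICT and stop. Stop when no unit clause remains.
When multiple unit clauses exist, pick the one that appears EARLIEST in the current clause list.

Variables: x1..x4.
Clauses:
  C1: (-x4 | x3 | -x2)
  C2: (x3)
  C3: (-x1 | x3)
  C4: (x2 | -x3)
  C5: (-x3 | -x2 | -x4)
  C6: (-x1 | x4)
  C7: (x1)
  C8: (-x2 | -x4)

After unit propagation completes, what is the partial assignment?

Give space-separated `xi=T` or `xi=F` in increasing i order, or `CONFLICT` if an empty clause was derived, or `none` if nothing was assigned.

unit clause [3] forces x3=T; simplify:
  drop -3 from [2, -3] -> [2]
  drop -3 from [-3, -2, -4] -> [-2, -4]
  satisfied 3 clause(s); 5 remain; assigned so far: [3]
unit clause [2] forces x2=T; simplify:
  drop -2 from [-2, -4] -> [-4]
  drop -2 from [-2, -4] -> [-4]
  satisfied 1 clause(s); 4 remain; assigned so far: [2, 3]
unit clause [-4] forces x4=F; simplify:
  drop 4 from [-1, 4] -> [-1]
  satisfied 2 clause(s); 2 remain; assigned so far: [2, 3, 4]
unit clause [-1] forces x1=F; simplify:
  drop 1 from [1] -> [] (empty!)
  satisfied 1 clause(s); 1 remain; assigned so far: [1, 2, 3, 4]
CONFLICT (empty clause)

Answer: CONFLICT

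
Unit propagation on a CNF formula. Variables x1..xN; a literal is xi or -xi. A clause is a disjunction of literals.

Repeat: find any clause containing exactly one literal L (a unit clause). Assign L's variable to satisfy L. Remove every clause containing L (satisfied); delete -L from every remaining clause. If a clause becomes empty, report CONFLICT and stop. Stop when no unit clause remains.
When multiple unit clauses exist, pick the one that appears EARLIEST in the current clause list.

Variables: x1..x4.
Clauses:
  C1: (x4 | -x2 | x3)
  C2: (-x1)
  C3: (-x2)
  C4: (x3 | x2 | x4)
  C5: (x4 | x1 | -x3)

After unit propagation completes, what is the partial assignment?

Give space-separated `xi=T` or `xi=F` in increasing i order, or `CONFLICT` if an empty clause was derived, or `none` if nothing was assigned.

unit clause [-1] forces x1=F; simplify:
  drop 1 from [4, 1, -3] -> [4, -3]
  satisfied 1 clause(s); 4 remain; assigned so far: [1]
unit clause [-2] forces x2=F; simplify:
  drop 2 from [3, 2, 4] -> [3, 4]
  satisfied 2 clause(s); 2 remain; assigned so far: [1, 2]

Answer: x1=F x2=F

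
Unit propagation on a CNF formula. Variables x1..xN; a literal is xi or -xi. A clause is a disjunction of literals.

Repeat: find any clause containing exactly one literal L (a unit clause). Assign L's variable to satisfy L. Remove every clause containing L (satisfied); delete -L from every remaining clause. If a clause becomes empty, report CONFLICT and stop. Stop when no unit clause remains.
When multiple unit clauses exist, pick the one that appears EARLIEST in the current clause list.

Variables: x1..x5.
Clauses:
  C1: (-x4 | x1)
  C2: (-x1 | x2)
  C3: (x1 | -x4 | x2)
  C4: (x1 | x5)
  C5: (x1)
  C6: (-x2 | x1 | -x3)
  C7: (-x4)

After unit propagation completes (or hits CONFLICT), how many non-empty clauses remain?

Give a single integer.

Answer: 0

Derivation:
unit clause [1] forces x1=T; simplify:
  drop -1 from [-1, 2] -> [2]
  satisfied 5 clause(s); 2 remain; assigned so far: [1]
unit clause [2] forces x2=T; simplify:
  satisfied 1 clause(s); 1 remain; assigned so far: [1, 2]
unit clause [-4] forces x4=F; simplify:
  satisfied 1 clause(s); 0 remain; assigned so far: [1, 2, 4]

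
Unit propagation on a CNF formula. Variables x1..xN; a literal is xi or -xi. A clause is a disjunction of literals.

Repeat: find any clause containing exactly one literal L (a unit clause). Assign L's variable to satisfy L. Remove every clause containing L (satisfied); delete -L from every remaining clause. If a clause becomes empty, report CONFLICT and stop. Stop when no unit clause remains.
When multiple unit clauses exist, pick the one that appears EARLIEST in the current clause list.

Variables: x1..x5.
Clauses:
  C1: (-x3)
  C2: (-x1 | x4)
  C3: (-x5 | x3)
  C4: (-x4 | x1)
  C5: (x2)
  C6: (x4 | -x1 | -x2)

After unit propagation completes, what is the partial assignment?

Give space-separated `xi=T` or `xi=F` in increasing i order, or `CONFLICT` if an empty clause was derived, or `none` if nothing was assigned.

unit clause [-3] forces x3=F; simplify:
  drop 3 from [-5, 3] -> [-5]
  satisfied 1 clause(s); 5 remain; assigned so far: [3]
unit clause [-5] forces x5=F; simplify:
  satisfied 1 clause(s); 4 remain; assigned so far: [3, 5]
unit clause [2] forces x2=T; simplify:
  drop -2 from [4, -1, -2] -> [4, -1]
  satisfied 1 clause(s); 3 remain; assigned so far: [2, 3, 5]

Answer: x2=T x3=F x5=F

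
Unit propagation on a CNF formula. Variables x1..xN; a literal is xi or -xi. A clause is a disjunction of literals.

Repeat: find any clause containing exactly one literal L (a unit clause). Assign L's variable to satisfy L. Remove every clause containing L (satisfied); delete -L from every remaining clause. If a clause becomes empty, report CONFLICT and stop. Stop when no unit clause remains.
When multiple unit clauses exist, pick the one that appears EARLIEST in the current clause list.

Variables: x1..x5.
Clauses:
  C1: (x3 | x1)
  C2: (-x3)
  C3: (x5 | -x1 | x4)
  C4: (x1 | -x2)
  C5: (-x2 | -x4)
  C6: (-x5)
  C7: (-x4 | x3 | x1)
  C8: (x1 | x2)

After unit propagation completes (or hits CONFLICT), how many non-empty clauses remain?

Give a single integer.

Answer: 0

Derivation:
unit clause [-3] forces x3=F; simplify:
  drop 3 from [3, 1] -> [1]
  drop 3 from [-4, 3, 1] -> [-4, 1]
  satisfied 1 clause(s); 7 remain; assigned so far: [3]
unit clause [1] forces x1=T; simplify:
  drop -1 from [5, -1, 4] -> [5, 4]
  satisfied 4 clause(s); 3 remain; assigned so far: [1, 3]
unit clause [-5] forces x5=F; simplify:
  drop 5 from [5, 4] -> [4]
  satisfied 1 clause(s); 2 remain; assigned so far: [1, 3, 5]
unit clause [4] forces x4=T; simplify:
  drop -4 from [-2, -4] -> [-2]
  satisfied 1 clause(s); 1 remain; assigned so far: [1, 3, 4, 5]
unit clause [-2] forces x2=F; simplify:
  satisfied 1 clause(s); 0 remain; assigned so far: [1, 2, 3, 4, 5]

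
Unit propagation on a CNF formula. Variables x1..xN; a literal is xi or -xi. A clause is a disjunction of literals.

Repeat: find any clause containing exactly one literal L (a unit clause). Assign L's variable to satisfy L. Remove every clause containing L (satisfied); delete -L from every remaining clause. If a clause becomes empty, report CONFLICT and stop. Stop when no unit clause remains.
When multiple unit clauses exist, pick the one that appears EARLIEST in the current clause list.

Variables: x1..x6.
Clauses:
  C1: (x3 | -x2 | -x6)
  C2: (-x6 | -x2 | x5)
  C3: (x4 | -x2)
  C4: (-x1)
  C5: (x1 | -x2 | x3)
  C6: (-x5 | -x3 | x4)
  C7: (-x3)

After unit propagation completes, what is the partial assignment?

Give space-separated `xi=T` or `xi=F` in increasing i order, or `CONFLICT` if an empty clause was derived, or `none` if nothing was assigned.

unit clause [-1] forces x1=F; simplify:
  drop 1 from [1, -2, 3] -> [-2, 3]
  satisfied 1 clause(s); 6 remain; assigned so far: [1]
unit clause [-3] forces x3=F; simplify:
  drop 3 from [3, -2, -6] -> [-2, -6]
  drop 3 from [-2, 3] -> [-2]
  satisfied 2 clause(s); 4 remain; assigned so far: [1, 3]
unit clause [-2] forces x2=F; simplify:
  satisfied 4 clause(s); 0 remain; assigned so far: [1, 2, 3]

Answer: x1=F x2=F x3=F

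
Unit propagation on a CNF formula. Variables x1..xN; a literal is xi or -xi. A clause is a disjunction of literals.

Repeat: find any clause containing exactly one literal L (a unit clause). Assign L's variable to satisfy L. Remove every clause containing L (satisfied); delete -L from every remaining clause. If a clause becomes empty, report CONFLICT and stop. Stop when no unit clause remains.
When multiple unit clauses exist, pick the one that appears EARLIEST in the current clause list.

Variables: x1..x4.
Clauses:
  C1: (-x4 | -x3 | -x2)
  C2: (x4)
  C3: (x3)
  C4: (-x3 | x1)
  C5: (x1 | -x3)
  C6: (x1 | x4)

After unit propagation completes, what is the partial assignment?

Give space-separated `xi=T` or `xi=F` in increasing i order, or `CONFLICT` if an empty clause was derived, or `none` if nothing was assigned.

Answer: x1=T x2=F x3=T x4=T

Derivation:
unit clause [4] forces x4=T; simplify:
  drop -4 from [-4, -3, -2] -> [-3, -2]
  satisfied 2 clause(s); 4 remain; assigned so far: [4]
unit clause [3] forces x3=T; simplify:
  drop -3 from [-3, -2] -> [-2]
  drop -3 from [-3, 1] -> [1]
  drop -3 from [1, -3] -> [1]
  satisfied 1 clause(s); 3 remain; assigned so far: [3, 4]
unit clause [-2] forces x2=F; simplify:
  satisfied 1 clause(s); 2 remain; assigned so far: [2, 3, 4]
unit clause [1] forces x1=T; simplify:
  satisfied 2 clause(s); 0 remain; assigned so far: [1, 2, 3, 4]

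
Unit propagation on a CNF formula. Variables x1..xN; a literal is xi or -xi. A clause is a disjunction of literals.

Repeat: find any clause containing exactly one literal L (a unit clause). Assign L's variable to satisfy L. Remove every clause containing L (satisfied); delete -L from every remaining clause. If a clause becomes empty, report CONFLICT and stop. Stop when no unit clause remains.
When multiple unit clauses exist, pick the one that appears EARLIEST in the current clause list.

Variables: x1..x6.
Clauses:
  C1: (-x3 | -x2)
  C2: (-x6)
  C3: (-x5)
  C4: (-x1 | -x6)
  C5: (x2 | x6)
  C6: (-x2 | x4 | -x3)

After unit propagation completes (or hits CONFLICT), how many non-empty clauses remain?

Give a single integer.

Answer: 0

Derivation:
unit clause [-6] forces x6=F; simplify:
  drop 6 from [2, 6] -> [2]
  satisfied 2 clause(s); 4 remain; assigned so far: [6]
unit clause [-5] forces x5=F; simplify:
  satisfied 1 clause(s); 3 remain; assigned so far: [5, 6]
unit clause [2] forces x2=T; simplify:
  drop -2 from [-3, -2] -> [-3]
  drop -2 from [-2, 4, -3] -> [4, -3]
  satisfied 1 clause(s); 2 remain; assigned so far: [2, 5, 6]
unit clause [-3] forces x3=F; simplify:
  satisfied 2 clause(s); 0 remain; assigned so far: [2, 3, 5, 6]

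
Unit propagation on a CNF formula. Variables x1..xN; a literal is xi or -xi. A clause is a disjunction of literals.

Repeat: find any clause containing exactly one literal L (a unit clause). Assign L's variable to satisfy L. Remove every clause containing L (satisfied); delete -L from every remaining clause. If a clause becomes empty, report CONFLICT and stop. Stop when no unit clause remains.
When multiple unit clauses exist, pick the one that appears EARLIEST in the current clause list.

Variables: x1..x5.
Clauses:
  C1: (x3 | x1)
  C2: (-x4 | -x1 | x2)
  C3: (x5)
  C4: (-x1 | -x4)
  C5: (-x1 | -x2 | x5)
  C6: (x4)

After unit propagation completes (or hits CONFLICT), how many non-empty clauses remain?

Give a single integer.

unit clause [5] forces x5=T; simplify:
  satisfied 2 clause(s); 4 remain; assigned so far: [5]
unit clause [4] forces x4=T; simplify:
  drop -4 from [-4, -1, 2] -> [-1, 2]
  drop -4 from [-1, -4] -> [-1]
  satisfied 1 clause(s); 3 remain; assigned so far: [4, 5]
unit clause [-1] forces x1=F; simplify:
  drop 1 from [3, 1] -> [3]
  satisfied 2 clause(s); 1 remain; assigned so far: [1, 4, 5]
unit clause [3] forces x3=T; simplify:
  satisfied 1 clause(s); 0 remain; assigned so far: [1, 3, 4, 5]

Answer: 0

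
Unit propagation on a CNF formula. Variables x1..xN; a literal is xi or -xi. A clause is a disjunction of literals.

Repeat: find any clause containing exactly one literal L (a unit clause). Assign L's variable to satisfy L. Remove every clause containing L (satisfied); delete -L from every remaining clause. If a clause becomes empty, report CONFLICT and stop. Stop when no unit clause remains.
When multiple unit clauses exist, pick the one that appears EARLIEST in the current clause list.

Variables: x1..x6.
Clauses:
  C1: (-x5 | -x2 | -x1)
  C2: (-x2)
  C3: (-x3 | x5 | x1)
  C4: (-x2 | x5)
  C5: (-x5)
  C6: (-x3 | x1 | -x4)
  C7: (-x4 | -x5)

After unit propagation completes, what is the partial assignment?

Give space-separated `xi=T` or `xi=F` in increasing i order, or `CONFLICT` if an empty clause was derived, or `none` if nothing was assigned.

Answer: x2=F x5=F

Derivation:
unit clause [-2] forces x2=F; simplify:
  satisfied 3 clause(s); 4 remain; assigned so far: [2]
unit clause [-5] forces x5=F; simplify:
  drop 5 from [-3, 5, 1] -> [-3, 1]
  satisfied 2 clause(s); 2 remain; assigned so far: [2, 5]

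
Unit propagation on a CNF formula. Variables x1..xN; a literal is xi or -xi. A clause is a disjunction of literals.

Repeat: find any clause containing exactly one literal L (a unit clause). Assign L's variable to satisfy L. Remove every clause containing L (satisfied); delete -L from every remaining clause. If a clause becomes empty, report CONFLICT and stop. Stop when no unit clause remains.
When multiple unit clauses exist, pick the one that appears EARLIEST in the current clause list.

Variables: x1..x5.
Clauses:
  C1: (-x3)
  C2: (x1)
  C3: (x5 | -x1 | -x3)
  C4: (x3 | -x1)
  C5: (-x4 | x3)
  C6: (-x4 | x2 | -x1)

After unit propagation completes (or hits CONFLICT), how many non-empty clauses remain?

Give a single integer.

Answer: 2

Derivation:
unit clause [-3] forces x3=F; simplify:
  drop 3 from [3, -1] -> [-1]
  drop 3 from [-4, 3] -> [-4]
  satisfied 2 clause(s); 4 remain; assigned so far: [3]
unit clause [1] forces x1=T; simplify:
  drop -1 from [-1] -> [] (empty!)
  drop -1 from [-4, 2, -1] -> [-4, 2]
  satisfied 1 clause(s); 3 remain; assigned so far: [1, 3]
CONFLICT (empty clause)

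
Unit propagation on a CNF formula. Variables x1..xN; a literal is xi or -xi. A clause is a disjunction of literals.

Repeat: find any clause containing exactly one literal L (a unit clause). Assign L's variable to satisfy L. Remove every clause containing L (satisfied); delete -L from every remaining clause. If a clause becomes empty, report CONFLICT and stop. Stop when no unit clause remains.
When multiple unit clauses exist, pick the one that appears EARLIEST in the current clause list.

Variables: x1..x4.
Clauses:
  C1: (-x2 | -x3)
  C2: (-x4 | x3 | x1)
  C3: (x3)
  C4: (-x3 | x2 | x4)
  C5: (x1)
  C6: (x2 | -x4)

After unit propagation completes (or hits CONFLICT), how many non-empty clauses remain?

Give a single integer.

unit clause [3] forces x3=T; simplify:
  drop -3 from [-2, -3] -> [-2]
  drop -3 from [-3, 2, 4] -> [2, 4]
  satisfied 2 clause(s); 4 remain; assigned so far: [3]
unit clause [-2] forces x2=F; simplify:
  drop 2 from [2, 4] -> [4]
  drop 2 from [2, -4] -> [-4]
  satisfied 1 clause(s); 3 remain; assigned so far: [2, 3]
unit clause [4] forces x4=T; simplify:
  drop -4 from [-4] -> [] (empty!)
  satisfied 1 clause(s); 2 remain; assigned so far: [2, 3, 4]
CONFLICT (empty clause)

Answer: 1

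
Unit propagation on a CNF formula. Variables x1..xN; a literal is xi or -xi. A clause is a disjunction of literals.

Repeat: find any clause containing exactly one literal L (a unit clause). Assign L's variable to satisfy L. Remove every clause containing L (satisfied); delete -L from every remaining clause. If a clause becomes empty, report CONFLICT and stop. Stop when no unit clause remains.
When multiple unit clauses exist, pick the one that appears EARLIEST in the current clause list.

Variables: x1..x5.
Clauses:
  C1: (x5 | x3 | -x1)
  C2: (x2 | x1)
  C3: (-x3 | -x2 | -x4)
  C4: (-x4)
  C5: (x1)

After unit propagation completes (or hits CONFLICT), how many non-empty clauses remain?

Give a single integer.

Answer: 1

Derivation:
unit clause [-4] forces x4=F; simplify:
  satisfied 2 clause(s); 3 remain; assigned so far: [4]
unit clause [1] forces x1=T; simplify:
  drop -1 from [5, 3, -1] -> [5, 3]
  satisfied 2 clause(s); 1 remain; assigned so far: [1, 4]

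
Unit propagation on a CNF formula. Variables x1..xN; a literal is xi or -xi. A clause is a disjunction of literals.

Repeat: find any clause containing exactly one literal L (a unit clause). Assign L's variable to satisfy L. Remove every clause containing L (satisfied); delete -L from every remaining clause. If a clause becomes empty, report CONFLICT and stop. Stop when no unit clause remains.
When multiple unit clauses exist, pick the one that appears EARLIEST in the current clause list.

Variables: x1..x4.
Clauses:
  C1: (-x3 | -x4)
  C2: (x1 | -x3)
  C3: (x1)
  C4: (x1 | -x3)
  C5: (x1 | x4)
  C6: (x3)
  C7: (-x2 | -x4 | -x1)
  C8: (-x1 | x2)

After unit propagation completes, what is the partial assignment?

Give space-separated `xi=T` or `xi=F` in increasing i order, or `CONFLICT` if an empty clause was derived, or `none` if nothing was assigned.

Answer: x1=T x2=T x3=T x4=F

Derivation:
unit clause [1] forces x1=T; simplify:
  drop -1 from [-2, -4, -1] -> [-2, -4]
  drop -1 from [-1, 2] -> [2]
  satisfied 4 clause(s); 4 remain; assigned so far: [1]
unit clause [3] forces x3=T; simplify:
  drop -3 from [-3, -4] -> [-4]
  satisfied 1 clause(s); 3 remain; assigned so far: [1, 3]
unit clause [-4] forces x4=F; simplify:
  satisfied 2 clause(s); 1 remain; assigned so far: [1, 3, 4]
unit clause [2] forces x2=T; simplify:
  satisfied 1 clause(s); 0 remain; assigned so far: [1, 2, 3, 4]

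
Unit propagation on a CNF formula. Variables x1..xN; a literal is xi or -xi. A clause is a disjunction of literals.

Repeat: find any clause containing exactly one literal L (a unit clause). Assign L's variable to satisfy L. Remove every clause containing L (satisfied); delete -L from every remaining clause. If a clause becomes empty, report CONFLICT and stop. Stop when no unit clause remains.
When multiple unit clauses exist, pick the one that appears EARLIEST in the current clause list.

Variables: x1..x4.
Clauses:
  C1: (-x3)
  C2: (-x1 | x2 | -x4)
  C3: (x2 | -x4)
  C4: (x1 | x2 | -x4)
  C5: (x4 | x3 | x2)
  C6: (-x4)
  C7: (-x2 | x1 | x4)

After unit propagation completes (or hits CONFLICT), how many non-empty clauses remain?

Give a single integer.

Answer: 0

Derivation:
unit clause [-3] forces x3=F; simplify:
  drop 3 from [4, 3, 2] -> [4, 2]
  satisfied 1 clause(s); 6 remain; assigned so far: [3]
unit clause [-4] forces x4=F; simplify:
  drop 4 from [4, 2] -> [2]
  drop 4 from [-2, 1, 4] -> [-2, 1]
  satisfied 4 clause(s); 2 remain; assigned so far: [3, 4]
unit clause [2] forces x2=T; simplify:
  drop -2 from [-2, 1] -> [1]
  satisfied 1 clause(s); 1 remain; assigned so far: [2, 3, 4]
unit clause [1] forces x1=T; simplify:
  satisfied 1 clause(s); 0 remain; assigned so far: [1, 2, 3, 4]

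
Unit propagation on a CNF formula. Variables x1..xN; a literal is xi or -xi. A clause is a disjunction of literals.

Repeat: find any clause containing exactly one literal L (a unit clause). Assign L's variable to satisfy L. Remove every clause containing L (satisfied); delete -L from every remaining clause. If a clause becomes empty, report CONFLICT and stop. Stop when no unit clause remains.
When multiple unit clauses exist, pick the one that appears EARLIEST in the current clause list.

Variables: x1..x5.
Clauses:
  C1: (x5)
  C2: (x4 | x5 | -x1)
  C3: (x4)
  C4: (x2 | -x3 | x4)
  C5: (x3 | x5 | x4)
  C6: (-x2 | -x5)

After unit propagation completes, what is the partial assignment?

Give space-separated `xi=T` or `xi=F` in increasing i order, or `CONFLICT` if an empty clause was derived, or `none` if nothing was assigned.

unit clause [5] forces x5=T; simplify:
  drop -5 from [-2, -5] -> [-2]
  satisfied 3 clause(s); 3 remain; assigned so far: [5]
unit clause [4] forces x4=T; simplify:
  satisfied 2 clause(s); 1 remain; assigned so far: [4, 5]
unit clause [-2] forces x2=F; simplify:
  satisfied 1 clause(s); 0 remain; assigned so far: [2, 4, 5]

Answer: x2=F x4=T x5=T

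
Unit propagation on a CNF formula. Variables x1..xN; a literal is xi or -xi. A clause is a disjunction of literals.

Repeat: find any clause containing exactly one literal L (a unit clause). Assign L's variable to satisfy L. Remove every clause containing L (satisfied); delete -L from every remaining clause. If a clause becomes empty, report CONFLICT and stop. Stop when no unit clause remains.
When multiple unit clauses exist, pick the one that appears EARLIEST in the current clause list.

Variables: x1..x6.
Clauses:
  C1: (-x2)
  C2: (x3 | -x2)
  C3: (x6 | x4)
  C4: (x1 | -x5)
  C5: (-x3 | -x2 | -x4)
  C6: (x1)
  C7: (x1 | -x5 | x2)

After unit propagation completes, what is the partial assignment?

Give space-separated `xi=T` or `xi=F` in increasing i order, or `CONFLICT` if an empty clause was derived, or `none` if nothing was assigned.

unit clause [-2] forces x2=F; simplify:
  drop 2 from [1, -5, 2] -> [1, -5]
  satisfied 3 clause(s); 4 remain; assigned so far: [2]
unit clause [1] forces x1=T; simplify:
  satisfied 3 clause(s); 1 remain; assigned so far: [1, 2]

Answer: x1=T x2=F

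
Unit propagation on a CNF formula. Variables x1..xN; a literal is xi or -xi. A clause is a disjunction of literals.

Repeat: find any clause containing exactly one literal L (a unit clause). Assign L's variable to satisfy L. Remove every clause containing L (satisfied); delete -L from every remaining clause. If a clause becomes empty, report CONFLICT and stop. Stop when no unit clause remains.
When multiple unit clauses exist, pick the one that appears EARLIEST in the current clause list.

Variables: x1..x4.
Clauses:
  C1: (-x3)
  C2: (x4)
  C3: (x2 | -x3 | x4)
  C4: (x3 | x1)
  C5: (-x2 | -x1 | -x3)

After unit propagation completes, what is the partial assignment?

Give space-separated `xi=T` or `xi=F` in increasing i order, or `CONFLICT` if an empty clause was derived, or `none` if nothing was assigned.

unit clause [-3] forces x3=F; simplify:
  drop 3 from [3, 1] -> [1]
  satisfied 3 clause(s); 2 remain; assigned so far: [3]
unit clause [4] forces x4=T; simplify:
  satisfied 1 clause(s); 1 remain; assigned so far: [3, 4]
unit clause [1] forces x1=T; simplify:
  satisfied 1 clause(s); 0 remain; assigned so far: [1, 3, 4]

Answer: x1=T x3=F x4=T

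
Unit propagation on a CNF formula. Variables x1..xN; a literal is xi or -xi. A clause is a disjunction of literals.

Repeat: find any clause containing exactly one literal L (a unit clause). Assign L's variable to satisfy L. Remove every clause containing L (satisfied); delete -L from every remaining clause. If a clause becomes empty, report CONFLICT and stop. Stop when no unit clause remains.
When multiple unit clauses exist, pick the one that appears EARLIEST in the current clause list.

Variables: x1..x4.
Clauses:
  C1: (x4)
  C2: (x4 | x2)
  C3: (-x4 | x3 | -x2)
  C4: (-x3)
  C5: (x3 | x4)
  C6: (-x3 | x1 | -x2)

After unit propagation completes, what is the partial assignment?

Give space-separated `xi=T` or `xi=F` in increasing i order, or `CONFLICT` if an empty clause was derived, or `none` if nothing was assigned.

unit clause [4] forces x4=T; simplify:
  drop -4 from [-4, 3, -2] -> [3, -2]
  satisfied 3 clause(s); 3 remain; assigned so far: [4]
unit clause [-3] forces x3=F; simplify:
  drop 3 from [3, -2] -> [-2]
  satisfied 2 clause(s); 1 remain; assigned so far: [3, 4]
unit clause [-2] forces x2=F; simplify:
  satisfied 1 clause(s); 0 remain; assigned so far: [2, 3, 4]

Answer: x2=F x3=F x4=T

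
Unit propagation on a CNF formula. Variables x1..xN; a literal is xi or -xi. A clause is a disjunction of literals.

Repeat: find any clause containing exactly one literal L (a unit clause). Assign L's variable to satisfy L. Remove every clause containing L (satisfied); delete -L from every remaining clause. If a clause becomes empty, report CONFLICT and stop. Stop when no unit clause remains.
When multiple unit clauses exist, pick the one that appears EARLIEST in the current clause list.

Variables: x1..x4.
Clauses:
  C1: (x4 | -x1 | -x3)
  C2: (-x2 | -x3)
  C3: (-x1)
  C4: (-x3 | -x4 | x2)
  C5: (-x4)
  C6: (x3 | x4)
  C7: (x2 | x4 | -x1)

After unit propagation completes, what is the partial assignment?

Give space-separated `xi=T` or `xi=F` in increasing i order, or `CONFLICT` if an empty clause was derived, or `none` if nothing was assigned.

Answer: x1=F x2=F x3=T x4=F

Derivation:
unit clause [-1] forces x1=F; simplify:
  satisfied 3 clause(s); 4 remain; assigned so far: [1]
unit clause [-4] forces x4=F; simplify:
  drop 4 from [3, 4] -> [3]
  satisfied 2 clause(s); 2 remain; assigned so far: [1, 4]
unit clause [3] forces x3=T; simplify:
  drop -3 from [-2, -3] -> [-2]
  satisfied 1 clause(s); 1 remain; assigned so far: [1, 3, 4]
unit clause [-2] forces x2=F; simplify:
  satisfied 1 clause(s); 0 remain; assigned so far: [1, 2, 3, 4]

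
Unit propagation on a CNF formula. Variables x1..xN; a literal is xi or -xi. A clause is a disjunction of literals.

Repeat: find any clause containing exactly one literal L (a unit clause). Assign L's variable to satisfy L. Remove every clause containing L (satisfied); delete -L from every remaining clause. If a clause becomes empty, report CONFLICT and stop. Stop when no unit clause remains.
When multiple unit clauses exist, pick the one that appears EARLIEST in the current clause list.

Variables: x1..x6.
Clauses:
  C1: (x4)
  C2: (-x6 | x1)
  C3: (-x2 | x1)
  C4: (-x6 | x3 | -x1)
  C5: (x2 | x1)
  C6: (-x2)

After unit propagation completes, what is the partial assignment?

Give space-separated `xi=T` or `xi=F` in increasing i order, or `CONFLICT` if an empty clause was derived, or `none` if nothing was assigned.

Answer: x1=T x2=F x4=T

Derivation:
unit clause [4] forces x4=T; simplify:
  satisfied 1 clause(s); 5 remain; assigned so far: [4]
unit clause [-2] forces x2=F; simplify:
  drop 2 from [2, 1] -> [1]
  satisfied 2 clause(s); 3 remain; assigned so far: [2, 4]
unit clause [1] forces x1=T; simplify:
  drop -1 from [-6, 3, -1] -> [-6, 3]
  satisfied 2 clause(s); 1 remain; assigned so far: [1, 2, 4]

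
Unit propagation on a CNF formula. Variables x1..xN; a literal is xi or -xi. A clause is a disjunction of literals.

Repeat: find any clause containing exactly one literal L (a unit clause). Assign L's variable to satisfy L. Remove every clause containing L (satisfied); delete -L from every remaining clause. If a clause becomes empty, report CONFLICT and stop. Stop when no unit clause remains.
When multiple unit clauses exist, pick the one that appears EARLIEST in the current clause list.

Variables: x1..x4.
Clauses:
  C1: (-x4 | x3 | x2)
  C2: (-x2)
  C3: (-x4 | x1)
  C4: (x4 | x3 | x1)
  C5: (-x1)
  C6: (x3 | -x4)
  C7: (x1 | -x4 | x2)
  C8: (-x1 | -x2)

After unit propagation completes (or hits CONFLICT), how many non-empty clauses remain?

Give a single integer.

Answer: 0

Derivation:
unit clause [-2] forces x2=F; simplify:
  drop 2 from [-4, 3, 2] -> [-4, 3]
  drop 2 from [1, -4, 2] -> [1, -4]
  satisfied 2 clause(s); 6 remain; assigned so far: [2]
unit clause [-1] forces x1=F; simplify:
  drop 1 from [-4, 1] -> [-4]
  drop 1 from [4, 3, 1] -> [4, 3]
  drop 1 from [1, -4] -> [-4]
  satisfied 1 clause(s); 5 remain; assigned so far: [1, 2]
unit clause [-4] forces x4=F; simplify:
  drop 4 from [4, 3] -> [3]
  satisfied 4 clause(s); 1 remain; assigned so far: [1, 2, 4]
unit clause [3] forces x3=T; simplify:
  satisfied 1 clause(s); 0 remain; assigned so far: [1, 2, 3, 4]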